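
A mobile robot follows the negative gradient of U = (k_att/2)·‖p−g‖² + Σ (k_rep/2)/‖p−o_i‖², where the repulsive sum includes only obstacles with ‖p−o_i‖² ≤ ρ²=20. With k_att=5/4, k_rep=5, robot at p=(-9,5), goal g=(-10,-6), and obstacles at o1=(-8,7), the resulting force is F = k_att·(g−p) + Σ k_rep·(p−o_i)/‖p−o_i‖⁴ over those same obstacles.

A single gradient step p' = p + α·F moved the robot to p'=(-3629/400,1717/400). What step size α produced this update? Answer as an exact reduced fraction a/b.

α = 1/20

F_att = 5/4·(g−p) = 5/4·(-1,-11) = (-1.2500,-13.7500)
o1: d²=5 ≤ ρ²=20; F_rep = 5·(-1,-2)/5² = (-0.2000,-0.4000)
F = F_att + ΣF_rep = (-1.4500,-14.1500)
Δp = p'−p = (-0.0725,-0.7075); α = Δx/Fx = (-29/400) / (-29/20) = 1/20
check: Δy/Fy = (-283/400) / (-283/20) = 1/20 ✓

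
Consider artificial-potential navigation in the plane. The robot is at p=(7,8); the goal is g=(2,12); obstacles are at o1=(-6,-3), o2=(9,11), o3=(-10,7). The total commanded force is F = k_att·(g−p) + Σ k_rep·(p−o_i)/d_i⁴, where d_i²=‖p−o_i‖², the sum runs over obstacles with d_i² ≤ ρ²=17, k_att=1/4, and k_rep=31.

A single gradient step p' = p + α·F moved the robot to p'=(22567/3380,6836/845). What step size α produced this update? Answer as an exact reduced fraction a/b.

F_att = 1/4·(g−p) = 1/4·(-5,4) = (-1.2500,1.0000)
o1: d²=290 > ρ²=17 → inactive
o2: d²=13 ≤ ρ²=17; F_rep = 31·(-2,-3)/13² = (-0.3669,-0.5503)
o3: d²=290 > ρ²=17 → inactive
F = F_att + ΣF_rep = (-1.6169,0.4497)
Δp = p'−p = (-0.3234,0.0899); α = Δx/Fx = (-1093/3380) / (-1093/676) = 1/5
check: Δy/Fy = (76/845) / (76/169) = 1/5 ✓

α = 1/5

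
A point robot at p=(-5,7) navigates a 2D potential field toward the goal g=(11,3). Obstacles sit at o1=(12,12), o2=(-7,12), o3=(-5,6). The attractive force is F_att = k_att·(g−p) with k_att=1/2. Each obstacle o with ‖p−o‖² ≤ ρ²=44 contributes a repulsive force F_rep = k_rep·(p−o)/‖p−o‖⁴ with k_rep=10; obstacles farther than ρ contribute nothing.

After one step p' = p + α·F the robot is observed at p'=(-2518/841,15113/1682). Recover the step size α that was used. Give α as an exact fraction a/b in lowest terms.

α = 1/4

F_att = 1/2·(g−p) = 1/2·(16,-4) = (8.0000,-2.0000)
o1: d²=314 > ρ²=44 → inactive
o2: d²=29 ≤ ρ²=44; F_rep = 10·(2,-5)/29² = (0.0238,-0.0595)
o3: d²=1 ≤ ρ²=44; F_rep = 10·(0,1)/1² = (0.0000,10.0000)
F = F_att + ΣF_rep = (8.0238,7.9405)
Δp = p'−p = (2.0059,1.9851); α = Δx/Fx = (1687/841) / (6748/841) = 1/4
check: Δy/Fy = (3339/1682) / (6678/841) = 1/4 ✓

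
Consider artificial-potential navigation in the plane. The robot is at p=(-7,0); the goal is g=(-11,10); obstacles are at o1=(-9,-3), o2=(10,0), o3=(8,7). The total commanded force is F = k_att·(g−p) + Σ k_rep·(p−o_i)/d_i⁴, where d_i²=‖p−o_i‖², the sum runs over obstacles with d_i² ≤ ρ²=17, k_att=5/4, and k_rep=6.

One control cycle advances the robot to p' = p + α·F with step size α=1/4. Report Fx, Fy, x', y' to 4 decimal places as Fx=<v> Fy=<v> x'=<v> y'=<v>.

Fx=-4.9290 Fy=12.6065 x'=-8.2322 y'=3.1516

F_att = 5/4·(g−p) = 5/4·(-4,10) = (-5.0000,12.5000)
o1: d²=13 ≤ ρ²=17; F_rep = 6·(2,3)/13² = (0.0710,0.1065)
o2: d²=289 > ρ²=17 → inactive
o3: d²=274 > ρ²=17 → inactive
F = F_att + ΣF_rep = (-4.9290,12.6065)
p' = p + 1/4·F = (-8.2322,3.1516)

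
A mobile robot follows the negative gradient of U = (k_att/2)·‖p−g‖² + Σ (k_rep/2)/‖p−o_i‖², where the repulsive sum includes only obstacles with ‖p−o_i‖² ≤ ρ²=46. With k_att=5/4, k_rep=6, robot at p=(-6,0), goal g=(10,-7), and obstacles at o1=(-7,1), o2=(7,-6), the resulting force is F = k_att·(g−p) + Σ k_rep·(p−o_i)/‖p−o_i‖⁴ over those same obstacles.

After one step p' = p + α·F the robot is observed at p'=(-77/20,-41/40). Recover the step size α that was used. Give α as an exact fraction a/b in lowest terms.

α = 1/10

F_att = 5/4·(g−p) = 5/4·(16,-7) = (20.0000,-8.7500)
o1: d²=2 ≤ ρ²=46; F_rep = 6·(1,-1)/2² = (1.5000,-1.5000)
o2: d²=205 > ρ²=46 → inactive
F = F_att + ΣF_rep = (21.5000,-10.2500)
Δp = p'−p = (2.1500,-1.0250); α = Δx/Fx = (43/20) / (43/2) = 1/10
check: Δy/Fy = (-41/40) / (-41/4) = 1/10 ✓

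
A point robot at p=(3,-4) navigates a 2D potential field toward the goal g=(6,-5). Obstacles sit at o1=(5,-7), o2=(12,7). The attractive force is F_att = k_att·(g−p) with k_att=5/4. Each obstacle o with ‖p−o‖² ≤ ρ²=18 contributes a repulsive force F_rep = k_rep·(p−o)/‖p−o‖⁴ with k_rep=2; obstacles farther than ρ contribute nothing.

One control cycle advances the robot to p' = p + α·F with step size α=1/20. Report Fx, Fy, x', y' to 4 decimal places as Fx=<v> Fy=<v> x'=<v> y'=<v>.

Fx=3.7263 Fy=-1.2145 x'=3.1863 y'=-4.0607

F_att = 5/4·(g−p) = 5/4·(3,-1) = (3.7500,-1.2500)
o1: d²=13 ≤ ρ²=18; F_rep = 2·(-2,3)/13² = (-0.0237,0.0355)
o2: d²=202 > ρ²=18 → inactive
F = F_att + ΣF_rep = (3.7263,-1.2145)
p' = p + 1/20·F = (3.1863,-4.0607)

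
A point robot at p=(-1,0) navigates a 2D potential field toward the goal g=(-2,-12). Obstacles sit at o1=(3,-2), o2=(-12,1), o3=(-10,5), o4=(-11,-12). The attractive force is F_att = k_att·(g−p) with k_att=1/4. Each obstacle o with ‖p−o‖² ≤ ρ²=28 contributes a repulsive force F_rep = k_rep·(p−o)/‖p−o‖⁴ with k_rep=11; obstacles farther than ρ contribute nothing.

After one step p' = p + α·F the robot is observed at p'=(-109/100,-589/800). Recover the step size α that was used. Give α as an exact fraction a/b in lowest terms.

α = 1/4

F_att = 1/4·(g−p) = 1/4·(-1,-12) = (-0.2500,-3.0000)
o1: d²=20 ≤ ρ²=28; F_rep = 11·(-4,2)/20² = (-0.1100,0.0550)
o2: d²=122 > ρ²=28 → inactive
o3: d²=106 > ρ²=28 → inactive
o4: d²=244 > ρ²=28 → inactive
F = F_att + ΣF_rep = (-0.3600,-2.9450)
Δp = p'−p = (-0.0900,-0.7362); α = Δx/Fx = (-9/100) / (-9/25) = 1/4
check: Δy/Fy = (-589/800) / (-589/200) = 1/4 ✓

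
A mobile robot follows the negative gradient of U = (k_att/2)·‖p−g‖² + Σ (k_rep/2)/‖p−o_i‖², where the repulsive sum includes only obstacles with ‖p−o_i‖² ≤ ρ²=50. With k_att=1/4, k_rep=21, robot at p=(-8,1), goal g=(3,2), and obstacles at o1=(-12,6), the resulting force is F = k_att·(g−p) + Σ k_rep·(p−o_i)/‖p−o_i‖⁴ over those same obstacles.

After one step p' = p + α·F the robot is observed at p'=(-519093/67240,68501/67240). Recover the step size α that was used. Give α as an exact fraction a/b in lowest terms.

F_att = 1/4·(g−p) = 1/4·(11,1) = (2.7500,0.2500)
o1: d²=41 ≤ ρ²=50; F_rep = 21·(4,-5)/41² = (0.0500,-0.0625)
F = F_att + ΣF_rep = (2.8000,0.1875)
Δp = p'−p = (0.2800,0.0188); α = Δx/Fx = (18827/67240) / (18827/6724) = 1/10
check: Δy/Fy = (1261/67240) / (1261/6724) = 1/10 ✓

α = 1/10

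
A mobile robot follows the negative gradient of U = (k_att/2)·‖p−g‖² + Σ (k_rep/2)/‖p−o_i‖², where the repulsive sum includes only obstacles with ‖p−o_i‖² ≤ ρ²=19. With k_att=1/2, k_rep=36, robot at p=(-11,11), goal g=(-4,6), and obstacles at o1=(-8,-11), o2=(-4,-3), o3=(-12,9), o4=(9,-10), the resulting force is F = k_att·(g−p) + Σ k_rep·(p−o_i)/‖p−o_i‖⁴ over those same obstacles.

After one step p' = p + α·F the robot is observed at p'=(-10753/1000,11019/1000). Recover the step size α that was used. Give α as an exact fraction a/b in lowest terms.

α = 1/20

F_att = 1/2·(g−p) = 1/2·(7,-5) = (3.5000,-2.5000)
o1: d²=493 > ρ²=19 → inactive
o2: d²=245 > ρ²=19 → inactive
o3: d²=5 ≤ ρ²=19; F_rep = 36·(1,2)/5² = (1.4400,2.8800)
o4: d²=841 > ρ²=19 → inactive
F = F_att + ΣF_rep = (4.9400,0.3800)
Δp = p'−p = (0.2470,0.0190); α = Δx/Fx = (247/1000) / (247/50) = 1/20
check: Δy/Fy = (19/1000) / (19/50) = 1/20 ✓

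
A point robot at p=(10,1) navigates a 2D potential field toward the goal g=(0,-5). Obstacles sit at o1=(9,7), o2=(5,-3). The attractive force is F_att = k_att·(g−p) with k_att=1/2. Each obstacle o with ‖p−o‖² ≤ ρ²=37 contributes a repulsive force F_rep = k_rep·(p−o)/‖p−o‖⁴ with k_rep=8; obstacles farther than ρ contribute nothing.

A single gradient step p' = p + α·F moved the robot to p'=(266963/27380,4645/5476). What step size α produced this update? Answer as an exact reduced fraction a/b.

α = 1/20

F_att = 1/2·(g−p) = 1/2·(-10,-6) = (-5.0000,-3.0000)
o1: d²=37 ≤ ρ²=37; F_rep = 8·(1,-6)/37² = (0.0058,-0.0351)
o2: d²=41 > ρ²=37 → inactive
F = F_att + ΣF_rep = (-4.9942,-3.0351)
Δp = p'−p = (-0.2497,-0.1518); α = Δx/Fx = (-6837/27380) / (-6837/1369) = 1/20
check: Δy/Fy = (-831/5476) / (-4155/1369) = 1/20 ✓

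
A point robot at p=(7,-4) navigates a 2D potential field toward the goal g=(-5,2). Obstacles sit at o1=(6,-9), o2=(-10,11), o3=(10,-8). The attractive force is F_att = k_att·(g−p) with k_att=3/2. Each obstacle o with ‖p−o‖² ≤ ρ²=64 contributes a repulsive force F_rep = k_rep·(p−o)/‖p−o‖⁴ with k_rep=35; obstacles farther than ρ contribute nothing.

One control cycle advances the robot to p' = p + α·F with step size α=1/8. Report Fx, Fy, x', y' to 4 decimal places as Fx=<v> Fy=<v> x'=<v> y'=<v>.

Fx=-18.1162 Fy=9.4829 x'=4.7355 y'=-2.8146

F_att = 3/2·(g−p) = 3/2·(-12,6) = (-18.0000,9.0000)
o1: d²=26 ≤ ρ²=64; F_rep = 35·(1,5)/26² = (0.0518,0.2589)
o2: d²=514 > ρ²=64 → inactive
o3: d²=25 ≤ ρ²=64; F_rep = 35·(-3,4)/25² = (-0.1680,0.2240)
F = F_att + ΣF_rep = (-18.1162,9.4829)
p' = p + 1/8·F = (4.7355,-2.8146)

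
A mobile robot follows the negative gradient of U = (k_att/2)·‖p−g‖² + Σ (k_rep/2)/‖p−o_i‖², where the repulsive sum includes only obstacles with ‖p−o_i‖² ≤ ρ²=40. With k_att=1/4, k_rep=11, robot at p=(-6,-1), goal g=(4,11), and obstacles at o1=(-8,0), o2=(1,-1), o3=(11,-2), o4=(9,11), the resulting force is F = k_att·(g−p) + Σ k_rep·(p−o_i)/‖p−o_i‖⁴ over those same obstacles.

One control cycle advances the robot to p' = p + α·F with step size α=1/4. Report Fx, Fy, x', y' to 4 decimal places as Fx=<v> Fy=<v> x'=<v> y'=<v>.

F_att = 1/4·(g−p) = 1/4·(10,12) = (2.5000,3.0000)
o1: d²=5 ≤ ρ²=40; F_rep = 11·(2,-1)/5² = (0.8800,-0.4400)
o2: d²=49 > ρ²=40 → inactive
o3: d²=290 > ρ²=40 → inactive
o4: d²=369 > ρ²=40 → inactive
F = F_att + ΣF_rep = (3.3800,2.5600)
p' = p + 1/4·F = (-5.1550,-0.3600)

Fx=3.3800 Fy=2.5600 x'=-5.1550 y'=-0.3600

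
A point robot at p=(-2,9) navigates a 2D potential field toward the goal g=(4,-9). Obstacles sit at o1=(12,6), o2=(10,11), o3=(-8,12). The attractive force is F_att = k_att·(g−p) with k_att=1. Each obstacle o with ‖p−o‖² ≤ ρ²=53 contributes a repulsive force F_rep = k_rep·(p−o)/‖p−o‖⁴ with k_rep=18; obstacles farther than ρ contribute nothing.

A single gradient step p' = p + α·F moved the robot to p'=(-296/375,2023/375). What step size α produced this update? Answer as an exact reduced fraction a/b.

F_att = 1·(g−p) = 1·(6,-18) = (6.0000,-18.0000)
o1: d²=205 > ρ²=53 → inactive
o2: d²=148 > ρ²=53 → inactive
o3: d²=45 ≤ ρ²=53; F_rep = 18·(6,-3)/45² = (0.0533,-0.0267)
F = F_att + ΣF_rep = (6.0533,-18.0267)
Δp = p'−p = (1.2107,-3.6053); α = Δx/Fx = (454/375) / (454/75) = 1/5
check: Δy/Fy = (-1352/375) / (-1352/75) = 1/5 ✓

α = 1/5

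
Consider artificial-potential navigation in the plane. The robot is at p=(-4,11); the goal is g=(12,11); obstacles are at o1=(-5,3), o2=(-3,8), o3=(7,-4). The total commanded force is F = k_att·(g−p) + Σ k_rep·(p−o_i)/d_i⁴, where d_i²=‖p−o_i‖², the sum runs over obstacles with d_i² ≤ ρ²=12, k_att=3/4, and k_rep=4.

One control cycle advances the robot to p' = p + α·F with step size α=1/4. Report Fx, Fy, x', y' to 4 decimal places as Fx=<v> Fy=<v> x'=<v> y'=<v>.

Fx=11.9600 Fy=0.1200 x'=-1.0100 y'=11.0300

F_att = 3/4·(g−p) = 3/4·(16,0) = (12.0000,0.0000)
o1: d²=65 > ρ²=12 → inactive
o2: d²=10 ≤ ρ²=12; F_rep = 4·(-1,3)/10² = (-0.0400,0.1200)
o3: d²=346 > ρ²=12 → inactive
F = F_att + ΣF_rep = (11.9600,0.1200)
p' = p + 1/4·F = (-1.0100,11.0300)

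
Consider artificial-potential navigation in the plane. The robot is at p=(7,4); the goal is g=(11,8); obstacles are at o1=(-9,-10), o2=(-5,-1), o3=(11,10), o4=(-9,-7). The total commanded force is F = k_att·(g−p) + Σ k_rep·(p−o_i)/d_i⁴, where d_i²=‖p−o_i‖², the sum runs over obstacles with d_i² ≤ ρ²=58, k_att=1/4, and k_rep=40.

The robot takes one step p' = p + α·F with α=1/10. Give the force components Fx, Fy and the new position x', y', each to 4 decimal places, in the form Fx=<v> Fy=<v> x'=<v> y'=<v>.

F_att = 1/4·(g−p) = 1/4·(4,4) = (1.0000,1.0000)
o1: d²=452 > ρ²=58 → inactive
o2: d²=169 > ρ²=58 → inactive
o3: d²=52 ≤ ρ²=58; F_rep = 40·(-4,-6)/52² = (-0.0592,-0.0888)
o4: d²=377 > ρ²=58 → inactive
F = F_att + ΣF_rep = (0.9408,0.9112)
p' = p + 1/10·F = (7.0941,4.0911)

Fx=0.9408 Fy=0.9112 x'=7.0941 y'=4.0911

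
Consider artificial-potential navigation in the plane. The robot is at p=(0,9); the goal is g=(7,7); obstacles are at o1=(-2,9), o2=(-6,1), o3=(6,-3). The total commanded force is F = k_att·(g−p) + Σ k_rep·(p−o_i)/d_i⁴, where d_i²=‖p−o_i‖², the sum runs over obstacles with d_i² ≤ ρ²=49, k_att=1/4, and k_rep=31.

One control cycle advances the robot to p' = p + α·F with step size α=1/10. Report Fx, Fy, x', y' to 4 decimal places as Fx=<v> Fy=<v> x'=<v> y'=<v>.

F_att = 1/4·(g−p) = 1/4·(7,-2) = (1.7500,-0.5000)
o1: d²=4 ≤ ρ²=49; F_rep = 31·(2,0)/4² = (3.8750,0.0000)
o2: d²=100 > ρ²=49 → inactive
o3: d²=180 > ρ²=49 → inactive
F = F_att + ΣF_rep = (5.6250,-0.5000)
p' = p + 1/10·F = (0.5625,8.9500)

Fx=5.6250 Fy=-0.5000 x'=0.5625 y'=8.9500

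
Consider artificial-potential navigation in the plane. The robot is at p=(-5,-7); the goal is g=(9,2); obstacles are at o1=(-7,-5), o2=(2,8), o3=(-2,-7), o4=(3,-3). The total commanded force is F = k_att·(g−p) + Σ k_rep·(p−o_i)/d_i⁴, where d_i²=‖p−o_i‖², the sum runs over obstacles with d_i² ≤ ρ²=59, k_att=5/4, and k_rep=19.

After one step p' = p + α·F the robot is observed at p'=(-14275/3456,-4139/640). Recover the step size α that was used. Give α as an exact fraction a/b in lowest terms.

α = 1/20

F_att = 5/4·(g−p) = 5/4·(14,9) = (17.5000,11.2500)
o1: d²=8 ≤ ρ²=59; F_rep = 19·(2,-2)/8² = (0.5938,-0.5938)
o2: d²=274 > ρ²=59 → inactive
o3: d²=9 ≤ ρ²=59; F_rep = 19·(-3,0)/9² = (-0.7037,0.0000)
o4: d²=80 > ρ²=59 → inactive
F = F_att + ΣF_rep = (17.3900,10.6562)
Δp = p'−p = (0.8695,0.5328); α = Δx/Fx = (3005/3456) / (15025/864) = 1/20
check: Δy/Fy = (341/640) / (341/32) = 1/20 ✓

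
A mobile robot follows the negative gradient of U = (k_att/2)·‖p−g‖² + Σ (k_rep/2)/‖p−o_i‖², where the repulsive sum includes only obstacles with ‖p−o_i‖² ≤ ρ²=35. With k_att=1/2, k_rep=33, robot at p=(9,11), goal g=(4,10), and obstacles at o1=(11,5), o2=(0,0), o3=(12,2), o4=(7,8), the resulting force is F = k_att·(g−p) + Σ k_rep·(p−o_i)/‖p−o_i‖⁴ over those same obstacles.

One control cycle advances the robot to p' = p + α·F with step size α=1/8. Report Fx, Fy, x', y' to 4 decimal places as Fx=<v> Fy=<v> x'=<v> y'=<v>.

F_att = 1/2·(g−p) = 1/2·(-5,-1) = (-2.5000,-0.5000)
o1: d²=40 > ρ²=35 → inactive
o2: d²=202 > ρ²=35 → inactive
o3: d²=90 > ρ²=35 → inactive
o4: d²=13 ≤ ρ²=35; F_rep = 33·(2,3)/13² = (0.3905,0.5858)
F = F_att + ΣF_rep = (-2.1095,0.0858)
p' = p + 1/8·F = (8.7363,11.0107)

Fx=-2.1095 Fy=0.0858 x'=8.7363 y'=11.0107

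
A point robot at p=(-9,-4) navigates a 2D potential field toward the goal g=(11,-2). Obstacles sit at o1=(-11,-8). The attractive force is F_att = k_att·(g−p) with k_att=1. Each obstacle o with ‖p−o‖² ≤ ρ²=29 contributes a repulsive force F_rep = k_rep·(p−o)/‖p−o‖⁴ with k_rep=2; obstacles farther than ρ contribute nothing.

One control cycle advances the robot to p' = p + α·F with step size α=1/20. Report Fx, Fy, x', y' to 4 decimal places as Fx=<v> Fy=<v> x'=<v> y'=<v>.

F_att = 1·(g−p) = 1·(20,2) = (20.0000,2.0000)
o1: d²=20 ≤ ρ²=29; F_rep = 2·(2,4)/20² = (0.0100,0.0200)
F = F_att + ΣF_rep = (20.0100,2.0200)
p' = p + 1/20·F = (-7.9995,-3.8990)

Fx=20.0100 Fy=2.0200 x'=-7.9995 y'=-3.8990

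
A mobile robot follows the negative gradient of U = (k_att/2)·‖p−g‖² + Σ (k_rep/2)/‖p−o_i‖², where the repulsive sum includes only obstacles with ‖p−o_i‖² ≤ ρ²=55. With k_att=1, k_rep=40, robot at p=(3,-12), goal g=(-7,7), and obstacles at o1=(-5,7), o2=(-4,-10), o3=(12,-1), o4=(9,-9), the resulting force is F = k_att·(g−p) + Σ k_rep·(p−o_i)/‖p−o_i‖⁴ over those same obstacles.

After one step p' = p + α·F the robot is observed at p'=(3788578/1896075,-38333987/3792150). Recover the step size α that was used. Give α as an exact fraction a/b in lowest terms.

F_att = 1·(g−p) = 1·(-10,19) = (-10.0000,19.0000)
o1: d²=425 > ρ²=55 → inactive
o2: d²=53 ≤ ρ²=55; F_rep = 40·(7,-2)/53² = (0.0997,-0.0285)
o3: d²=202 > ρ²=55 → inactive
o4: d²=45 ≤ ρ²=55; F_rep = 40·(-6,-3)/45² = (-0.1185,-0.0593)
F = F_att + ΣF_rep = (-10.0188,18.9123)
Δp = p'−p = (-1.0019,1.8912); α = Δx/Fx = (-1899647/1896075) / (-3799294/379215) = 1/10
check: Δy/Fy = (7171813/3792150) / (7171813/379215) = 1/10 ✓

α = 1/10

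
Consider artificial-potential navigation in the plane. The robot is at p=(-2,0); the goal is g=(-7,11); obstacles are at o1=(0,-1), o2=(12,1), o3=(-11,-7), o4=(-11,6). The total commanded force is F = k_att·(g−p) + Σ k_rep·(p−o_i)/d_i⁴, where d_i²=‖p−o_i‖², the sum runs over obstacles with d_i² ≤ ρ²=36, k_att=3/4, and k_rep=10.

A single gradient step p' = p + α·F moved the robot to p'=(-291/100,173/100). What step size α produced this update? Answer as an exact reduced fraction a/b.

F_att = 3/4·(g−p) = 3/4·(-5,11) = (-3.7500,8.2500)
o1: d²=5 ≤ ρ²=36; F_rep = 10·(-2,1)/5² = (-0.8000,0.4000)
o2: d²=197 > ρ²=36 → inactive
o3: d²=130 > ρ²=36 → inactive
o4: d²=117 > ρ²=36 → inactive
F = F_att + ΣF_rep = (-4.5500,8.6500)
Δp = p'−p = (-0.9100,1.7300); α = Δx/Fx = (-91/100) / (-91/20) = 1/5
check: Δy/Fy = (173/100) / (173/20) = 1/5 ✓

α = 1/5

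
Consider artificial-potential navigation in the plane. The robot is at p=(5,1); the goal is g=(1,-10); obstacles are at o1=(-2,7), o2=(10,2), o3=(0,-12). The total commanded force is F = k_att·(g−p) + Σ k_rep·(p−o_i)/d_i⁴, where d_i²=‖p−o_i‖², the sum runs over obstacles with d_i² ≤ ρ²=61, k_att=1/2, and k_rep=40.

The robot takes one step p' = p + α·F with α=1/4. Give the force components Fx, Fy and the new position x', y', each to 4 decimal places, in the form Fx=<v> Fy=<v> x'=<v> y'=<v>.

Fx=-2.2959 Fy=-5.5592 x'=4.4260 y'=-0.3898

F_att = 1/2·(g−p) = 1/2·(-4,-11) = (-2.0000,-5.5000)
o1: d²=85 > ρ²=61 → inactive
o2: d²=26 ≤ ρ²=61; F_rep = 40·(-5,-1)/26² = (-0.2959,-0.0592)
o3: d²=194 > ρ²=61 → inactive
F = F_att + ΣF_rep = (-2.2959,-5.5592)
p' = p + 1/4·F = (4.4260,-0.3898)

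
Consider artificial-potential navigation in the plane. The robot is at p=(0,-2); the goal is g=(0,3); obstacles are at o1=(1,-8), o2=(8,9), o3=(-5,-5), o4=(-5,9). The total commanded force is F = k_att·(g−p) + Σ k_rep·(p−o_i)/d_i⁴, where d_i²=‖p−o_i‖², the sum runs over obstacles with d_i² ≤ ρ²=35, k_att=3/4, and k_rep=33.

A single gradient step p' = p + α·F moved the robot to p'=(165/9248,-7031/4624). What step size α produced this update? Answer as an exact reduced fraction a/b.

α = 1/8

F_att = 3/4·(g−p) = 3/4·(0,5) = (0.0000,3.7500)
o1: d²=37 > ρ²=35 → inactive
o2: d²=185 > ρ²=35 → inactive
o3: d²=34 ≤ ρ²=35; F_rep = 33·(5,3)/34² = (0.1427,0.0856)
o4: d²=146 > ρ²=35 → inactive
F = F_att + ΣF_rep = (0.1427,3.8356)
Δp = p'−p = (0.0178,0.4795); α = Δx/Fx = (165/9248) / (165/1156) = 1/8
check: Δy/Fy = (2217/4624) / (2217/578) = 1/8 ✓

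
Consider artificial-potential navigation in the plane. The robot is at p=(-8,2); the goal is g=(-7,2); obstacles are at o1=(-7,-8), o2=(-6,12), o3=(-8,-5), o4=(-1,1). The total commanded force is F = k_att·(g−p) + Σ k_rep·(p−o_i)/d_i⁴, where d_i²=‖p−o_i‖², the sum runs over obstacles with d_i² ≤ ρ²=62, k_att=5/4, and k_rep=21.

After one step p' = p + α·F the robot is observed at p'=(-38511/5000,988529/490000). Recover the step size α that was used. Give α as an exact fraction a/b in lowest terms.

α = 1/4

F_att = 5/4·(g−p) = 5/4·(1,0) = (1.2500,0.0000)
o1: d²=101 > ρ²=62 → inactive
o2: d²=104 > ρ²=62 → inactive
o3: d²=49 ≤ ρ²=62; F_rep = 21·(0,7)/49² = (0.0000,0.0612)
o4: d²=50 ≤ ρ²=62; F_rep = 21·(-7,1)/50² = (-0.0588,0.0084)
F = F_att + ΣF_rep = (1.1912,0.0696)
Δp = p'−p = (0.2978,0.0174); α = Δx/Fx = (1489/5000) / (1489/1250) = 1/4
check: Δy/Fy = (8529/490000) / (8529/122500) = 1/4 ✓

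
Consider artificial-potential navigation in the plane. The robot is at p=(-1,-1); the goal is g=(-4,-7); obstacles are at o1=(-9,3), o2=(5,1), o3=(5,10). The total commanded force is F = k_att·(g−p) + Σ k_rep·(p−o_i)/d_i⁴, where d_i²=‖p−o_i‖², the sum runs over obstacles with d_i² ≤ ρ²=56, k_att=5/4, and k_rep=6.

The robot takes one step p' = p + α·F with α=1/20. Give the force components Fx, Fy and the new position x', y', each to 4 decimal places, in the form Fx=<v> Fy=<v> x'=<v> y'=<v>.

F_att = 5/4·(g−p) = 5/4·(-3,-6) = (-3.7500,-7.5000)
o1: d²=80 > ρ²=56 → inactive
o2: d²=40 ≤ ρ²=56; F_rep = 6·(-6,-2)/40² = (-0.0225,-0.0075)
o3: d²=157 > ρ²=56 → inactive
F = F_att + ΣF_rep = (-3.7725,-7.5075)
p' = p + 1/20·F = (-1.1886,-1.3754)

Fx=-3.7725 Fy=-7.5075 x'=-1.1886 y'=-1.3754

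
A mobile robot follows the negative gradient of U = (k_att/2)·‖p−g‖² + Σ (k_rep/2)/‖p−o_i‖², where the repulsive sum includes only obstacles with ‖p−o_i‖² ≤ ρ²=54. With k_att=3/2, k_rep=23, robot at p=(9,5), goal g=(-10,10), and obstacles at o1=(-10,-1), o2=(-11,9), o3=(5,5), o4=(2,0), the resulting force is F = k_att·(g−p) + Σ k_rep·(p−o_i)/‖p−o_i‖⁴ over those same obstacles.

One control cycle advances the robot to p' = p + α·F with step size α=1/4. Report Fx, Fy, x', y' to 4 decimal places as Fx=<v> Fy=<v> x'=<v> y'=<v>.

Fx=-28.1406 Fy=7.5000 x'=1.9648 y'=6.8750

F_att = 3/2·(g−p) = 3/2·(-19,5) = (-28.5000,7.5000)
o1: d²=397 > ρ²=54 → inactive
o2: d²=416 > ρ²=54 → inactive
o3: d²=16 ≤ ρ²=54; F_rep = 23·(4,0)/16² = (0.3594,0.0000)
o4: d²=74 > ρ²=54 → inactive
F = F_att + ΣF_rep = (-28.1406,7.5000)
p' = p + 1/4·F = (1.9648,6.8750)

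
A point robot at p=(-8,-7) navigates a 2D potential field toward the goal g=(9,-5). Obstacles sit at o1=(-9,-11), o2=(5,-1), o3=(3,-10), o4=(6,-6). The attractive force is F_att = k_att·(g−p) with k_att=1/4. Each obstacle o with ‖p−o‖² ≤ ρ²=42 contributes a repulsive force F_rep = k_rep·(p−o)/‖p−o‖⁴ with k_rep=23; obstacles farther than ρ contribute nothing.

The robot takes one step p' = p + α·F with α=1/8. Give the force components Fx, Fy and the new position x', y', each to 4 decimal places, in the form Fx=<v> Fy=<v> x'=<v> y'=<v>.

F_att = 1/4·(g−p) = 1/4·(17,2) = (4.2500,0.5000)
o1: d²=17 ≤ ρ²=42; F_rep = 23·(1,4)/17² = (0.0796,0.3183)
o2: d²=205 > ρ²=42 → inactive
o3: d²=130 > ρ²=42 → inactive
o4: d²=197 > ρ²=42 → inactive
F = F_att + ΣF_rep = (4.3296,0.8183)
p' = p + 1/8·F = (-7.4588,-6.8977)

Fx=4.3296 Fy=0.8183 x'=-7.4588 y'=-6.8977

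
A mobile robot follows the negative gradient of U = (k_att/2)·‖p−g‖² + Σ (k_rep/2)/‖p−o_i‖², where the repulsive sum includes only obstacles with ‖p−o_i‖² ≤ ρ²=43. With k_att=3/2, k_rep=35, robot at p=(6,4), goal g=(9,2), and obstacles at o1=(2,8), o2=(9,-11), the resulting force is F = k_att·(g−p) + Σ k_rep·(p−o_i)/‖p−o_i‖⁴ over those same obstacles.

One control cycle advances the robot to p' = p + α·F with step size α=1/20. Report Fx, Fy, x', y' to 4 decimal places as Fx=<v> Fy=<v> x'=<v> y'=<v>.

Fx=4.6367 Fy=-3.1367 x'=6.2318 y'=3.8432

F_att = 3/2·(g−p) = 3/2·(3,-2) = (4.5000,-3.0000)
o1: d²=32 ≤ ρ²=43; F_rep = 35·(4,-4)/32² = (0.1367,-0.1367)
o2: d²=234 > ρ²=43 → inactive
F = F_att + ΣF_rep = (4.6367,-3.1367)
p' = p + 1/20·F = (6.2318,3.8432)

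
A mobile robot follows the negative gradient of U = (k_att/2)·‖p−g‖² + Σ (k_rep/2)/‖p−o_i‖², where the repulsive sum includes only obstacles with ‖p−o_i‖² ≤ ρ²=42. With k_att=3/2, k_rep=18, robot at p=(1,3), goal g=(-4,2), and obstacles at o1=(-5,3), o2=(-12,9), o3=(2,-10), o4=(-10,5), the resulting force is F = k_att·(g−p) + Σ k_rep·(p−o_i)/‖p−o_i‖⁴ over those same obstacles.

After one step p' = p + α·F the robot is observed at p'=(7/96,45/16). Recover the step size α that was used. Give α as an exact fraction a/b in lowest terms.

α = 1/8

F_att = 3/2·(g−p) = 3/2·(-5,-1) = (-7.5000,-1.5000)
o1: d²=36 ≤ ρ²=42; F_rep = 18·(6,0)/36² = (0.0833,0.0000)
o2: d²=205 > ρ²=42 → inactive
o3: d²=170 > ρ²=42 → inactive
o4: d²=125 > ρ²=42 → inactive
F = F_att + ΣF_rep = (-7.4167,-1.5000)
Δp = p'−p = (-0.9271,-0.1875); α = Δx/Fx = (-89/96) / (-89/12) = 1/8
check: Δy/Fy = (-3/16) / (-3/2) = 1/8 ✓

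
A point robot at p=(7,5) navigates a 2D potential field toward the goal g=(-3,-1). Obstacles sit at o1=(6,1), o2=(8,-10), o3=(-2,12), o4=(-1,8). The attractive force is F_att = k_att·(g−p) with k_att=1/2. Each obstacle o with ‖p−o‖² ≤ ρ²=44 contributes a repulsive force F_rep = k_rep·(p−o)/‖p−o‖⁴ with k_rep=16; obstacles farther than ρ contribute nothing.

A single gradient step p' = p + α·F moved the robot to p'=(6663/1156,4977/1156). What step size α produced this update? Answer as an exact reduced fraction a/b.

F_att = 1/2·(g−p) = 1/2·(-10,-6) = (-5.0000,-3.0000)
o1: d²=17 ≤ ρ²=44; F_rep = 16·(1,4)/17² = (0.0554,0.2215)
o2: d²=226 > ρ²=44 → inactive
o3: d²=130 > ρ²=44 → inactive
o4: d²=73 > ρ²=44 → inactive
F = F_att + ΣF_rep = (-4.9446,-2.7785)
Δp = p'−p = (-1.2362,-0.6946); α = Δx/Fx = (-1429/1156) / (-1429/289) = 1/4
check: Δy/Fy = (-803/1156) / (-803/289) = 1/4 ✓

α = 1/4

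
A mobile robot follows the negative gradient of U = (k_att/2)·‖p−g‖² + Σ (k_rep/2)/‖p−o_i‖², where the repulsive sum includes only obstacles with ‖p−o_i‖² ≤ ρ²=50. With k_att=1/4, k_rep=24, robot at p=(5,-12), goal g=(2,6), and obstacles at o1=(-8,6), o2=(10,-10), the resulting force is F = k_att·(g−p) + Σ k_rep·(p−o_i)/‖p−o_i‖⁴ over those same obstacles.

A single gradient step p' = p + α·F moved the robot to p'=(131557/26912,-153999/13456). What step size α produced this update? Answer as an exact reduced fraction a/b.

F_att = 1/4·(g−p) = 1/4·(-3,18) = (-0.7500,4.5000)
o1: d²=493 > ρ²=50 → inactive
o2: d²=29 ≤ ρ²=50; F_rep = 24·(-5,-2)/29² = (-0.1427,-0.0571)
F = F_att + ΣF_rep = (-0.8927,4.4429)
Δp = p'−p = (-0.1116,0.5554); α = Δx/Fx = (-3003/26912) / (-3003/3364) = 1/8
check: Δy/Fy = (7473/13456) / (7473/1682) = 1/8 ✓

α = 1/8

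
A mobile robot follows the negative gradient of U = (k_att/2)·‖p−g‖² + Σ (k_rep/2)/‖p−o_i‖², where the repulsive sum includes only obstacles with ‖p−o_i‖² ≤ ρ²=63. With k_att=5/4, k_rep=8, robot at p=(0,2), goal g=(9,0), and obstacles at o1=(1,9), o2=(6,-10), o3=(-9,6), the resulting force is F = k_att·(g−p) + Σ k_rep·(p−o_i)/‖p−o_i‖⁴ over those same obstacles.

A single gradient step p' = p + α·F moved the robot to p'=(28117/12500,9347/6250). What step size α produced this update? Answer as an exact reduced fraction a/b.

F_att = 5/4·(g−p) = 5/4·(9,-2) = (11.2500,-2.5000)
o1: d²=50 ≤ ρ²=63; F_rep = 8·(-1,-7)/50² = (-0.0032,-0.0224)
o2: d²=180 > ρ²=63 → inactive
o3: d²=97 > ρ²=63 → inactive
F = F_att + ΣF_rep = (11.2468,-2.5224)
Δp = p'−p = (2.2494,-0.5045); α = Δx/Fx = (28117/12500) / (28117/2500) = 1/5
check: Δy/Fy = (-3153/6250) / (-3153/1250) = 1/5 ✓

α = 1/5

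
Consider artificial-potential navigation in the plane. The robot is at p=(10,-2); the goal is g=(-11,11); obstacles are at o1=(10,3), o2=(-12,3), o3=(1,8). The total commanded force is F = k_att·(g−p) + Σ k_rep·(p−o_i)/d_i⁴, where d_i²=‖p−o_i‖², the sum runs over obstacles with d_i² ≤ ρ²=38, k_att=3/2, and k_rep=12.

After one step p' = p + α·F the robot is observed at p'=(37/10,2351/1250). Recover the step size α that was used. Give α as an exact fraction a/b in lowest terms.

F_att = 3/2·(g−p) = 3/2·(-21,13) = (-31.5000,19.5000)
o1: d²=25 ≤ ρ²=38; F_rep = 12·(0,-5)/25² = (0.0000,-0.0960)
o2: d²=509 > ρ²=38 → inactive
o3: d²=181 > ρ²=38 → inactive
F = F_att + ΣF_rep = (-31.5000,19.4040)
Δp = p'−p = (-6.3000,3.8808); α = Δx/Fx = (-63/10) / (-63/2) = 1/5
check: Δy/Fy = (4851/1250) / (4851/250) = 1/5 ✓

α = 1/5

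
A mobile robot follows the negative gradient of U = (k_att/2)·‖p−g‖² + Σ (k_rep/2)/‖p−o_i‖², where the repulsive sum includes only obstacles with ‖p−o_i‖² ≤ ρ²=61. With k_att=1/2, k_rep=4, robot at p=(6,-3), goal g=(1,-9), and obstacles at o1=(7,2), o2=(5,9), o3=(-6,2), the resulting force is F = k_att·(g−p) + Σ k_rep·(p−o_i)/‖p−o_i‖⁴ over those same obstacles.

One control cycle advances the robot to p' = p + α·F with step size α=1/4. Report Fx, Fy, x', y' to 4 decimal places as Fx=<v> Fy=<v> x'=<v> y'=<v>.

F_att = 1/2·(g−p) = 1/2·(-5,-6) = (-2.5000,-3.0000)
o1: d²=26 ≤ ρ²=61; F_rep = 4·(-1,-5)/26² = (-0.0059,-0.0296)
o2: d²=145 > ρ²=61 → inactive
o3: d²=169 > ρ²=61 → inactive
F = F_att + ΣF_rep = (-2.5059,-3.0296)
p' = p + 1/4·F = (5.3735,-3.7574)

Fx=-2.5059 Fy=-3.0296 x'=5.3735 y'=-3.7574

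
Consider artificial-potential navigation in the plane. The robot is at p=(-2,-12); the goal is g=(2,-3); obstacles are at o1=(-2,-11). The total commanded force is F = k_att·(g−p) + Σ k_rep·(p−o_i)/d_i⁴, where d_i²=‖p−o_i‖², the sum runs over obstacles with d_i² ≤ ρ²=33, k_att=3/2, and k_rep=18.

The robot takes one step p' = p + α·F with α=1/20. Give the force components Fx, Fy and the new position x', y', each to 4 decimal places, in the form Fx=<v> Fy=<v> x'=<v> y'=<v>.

F_att = 3/2·(g−p) = 3/2·(4,9) = (6.0000,13.5000)
o1: d²=1 ≤ ρ²=33; F_rep = 18·(0,-1)/1² = (0.0000,-18.0000)
F = F_att + ΣF_rep = (6.0000,-4.5000)
p' = p + 1/20·F = (-1.7000,-12.2250)

Fx=6.0000 Fy=-4.5000 x'=-1.7000 y'=-12.2250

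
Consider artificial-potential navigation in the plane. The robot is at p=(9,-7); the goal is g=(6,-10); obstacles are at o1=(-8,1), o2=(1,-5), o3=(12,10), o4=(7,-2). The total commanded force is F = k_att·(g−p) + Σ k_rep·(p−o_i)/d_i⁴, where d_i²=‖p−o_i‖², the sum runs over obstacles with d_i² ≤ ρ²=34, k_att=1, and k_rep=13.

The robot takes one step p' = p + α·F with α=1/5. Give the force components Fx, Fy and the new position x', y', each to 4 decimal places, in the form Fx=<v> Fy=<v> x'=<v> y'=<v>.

F_att = 1·(g−p) = 1·(-3,-3) = (-3.0000,-3.0000)
o1: d²=353 > ρ²=34 → inactive
o2: d²=68 > ρ²=34 → inactive
o3: d²=298 > ρ²=34 → inactive
o4: d²=29 ≤ ρ²=34; F_rep = 13·(2,-5)/29² = (0.0309,-0.0773)
F = F_att + ΣF_rep = (-2.9691,-3.0773)
p' = p + 1/5·F = (8.4062,-7.6155)

Fx=-2.9691 Fy=-3.0773 x'=8.4062 y'=-7.6155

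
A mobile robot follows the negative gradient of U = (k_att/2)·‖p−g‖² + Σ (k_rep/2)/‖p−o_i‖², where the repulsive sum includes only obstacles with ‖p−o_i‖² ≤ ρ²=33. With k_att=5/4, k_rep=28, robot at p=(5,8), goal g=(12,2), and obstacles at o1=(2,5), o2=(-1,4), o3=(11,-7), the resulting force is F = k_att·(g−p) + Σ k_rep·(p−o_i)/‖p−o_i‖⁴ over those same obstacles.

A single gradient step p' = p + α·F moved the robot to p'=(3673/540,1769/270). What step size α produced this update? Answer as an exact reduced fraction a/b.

α = 1/5

F_att = 5/4·(g−p) = 5/4·(7,-6) = (8.7500,-7.5000)
o1: d²=18 ≤ ρ²=33; F_rep = 28·(3,3)/18² = (0.2593,0.2593)
o2: d²=52 > ρ²=33 → inactive
o3: d²=261 > ρ²=33 → inactive
F = F_att + ΣF_rep = (9.0093,-7.2407)
Δp = p'−p = (1.8019,-1.4481); α = Δx/Fx = (973/540) / (973/108) = 1/5
check: Δy/Fy = (-391/270) / (-391/54) = 1/5 ✓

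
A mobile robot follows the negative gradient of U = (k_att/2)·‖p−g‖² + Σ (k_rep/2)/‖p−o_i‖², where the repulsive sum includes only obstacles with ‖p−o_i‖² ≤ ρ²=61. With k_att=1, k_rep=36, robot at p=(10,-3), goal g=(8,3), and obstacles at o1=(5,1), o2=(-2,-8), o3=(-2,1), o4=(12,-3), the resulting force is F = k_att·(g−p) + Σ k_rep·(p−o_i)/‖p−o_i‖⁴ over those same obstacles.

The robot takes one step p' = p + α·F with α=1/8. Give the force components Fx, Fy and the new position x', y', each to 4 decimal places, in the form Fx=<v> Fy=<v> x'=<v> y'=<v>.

Fx=-6.3929 Fy=5.9143 x'=9.2009 y'=-2.2607

F_att = 1·(g−p) = 1·(-2,6) = (-2.0000,6.0000)
o1: d²=41 ≤ ρ²=61; F_rep = 36·(5,-4)/41² = (0.1071,-0.0857)
o2: d²=169 > ρ²=61 → inactive
o3: d²=160 > ρ²=61 → inactive
o4: d²=4 ≤ ρ²=61; F_rep = 36·(-2,0)/4² = (-4.5000,0.0000)
F = F_att + ΣF_rep = (-6.3929,5.9143)
p' = p + 1/8·F = (9.2009,-2.2607)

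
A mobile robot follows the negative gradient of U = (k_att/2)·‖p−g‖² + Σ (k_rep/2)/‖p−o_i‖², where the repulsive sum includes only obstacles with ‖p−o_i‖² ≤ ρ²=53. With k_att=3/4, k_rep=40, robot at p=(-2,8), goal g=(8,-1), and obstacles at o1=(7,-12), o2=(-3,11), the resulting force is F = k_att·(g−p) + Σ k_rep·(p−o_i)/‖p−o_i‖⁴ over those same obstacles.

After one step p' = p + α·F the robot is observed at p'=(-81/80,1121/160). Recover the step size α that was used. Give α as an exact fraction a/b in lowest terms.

F_att = 3/4·(g−p) = 3/4·(10,-9) = (7.5000,-6.7500)
o1: d²=481 > ρ²=53 → inactive
o2: d²=10 ≤ ρ²=53; F_rep = 40·(1,-3)/10² = (0.4000,-1.2000)
F = F_att + ΣF_rep = (7.9000,-7.9500)
Δp = p'−p = (0.9875,-0.9938); α = Δx/Fx = (79/80) / (79/10) = 1/8
check: Δy/Fy = (-159/160) / (-159/20) = 1/8 ✓

α = 1/8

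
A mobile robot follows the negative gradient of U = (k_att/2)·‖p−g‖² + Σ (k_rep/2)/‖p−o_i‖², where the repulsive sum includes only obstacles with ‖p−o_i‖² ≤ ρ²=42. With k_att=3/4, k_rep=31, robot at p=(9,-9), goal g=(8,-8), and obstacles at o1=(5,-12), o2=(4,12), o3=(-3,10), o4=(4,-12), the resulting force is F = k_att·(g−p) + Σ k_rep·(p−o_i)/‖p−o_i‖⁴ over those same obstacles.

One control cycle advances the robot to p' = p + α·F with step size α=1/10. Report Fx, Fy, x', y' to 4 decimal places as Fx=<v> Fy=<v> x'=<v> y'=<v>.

Fx=-0.4175 Fy=0.9792 x'=8.9582 y'=-8.9021

F_att = 3/4·(g−p) = 3/4·(-1,1) = (-0.7500,0.7500)
o1: d²=25 ≤ ρ²=42; F_rep = 31·(4,3)/25² = (0.1984,0.1488)
o2: d²=466 > ρ²=42 → inactive
o3: d²=505 > ρ²=42 → inactive
o4: d²=34 ≤ ρ²=42; F_rep = 31·(5,3)/34² = (0.1341,0.0804)
F = F_att + ΣF_rep = (-0.4175,0.9792)
p' = p + 1/10·F = (8.9582,-8.9021)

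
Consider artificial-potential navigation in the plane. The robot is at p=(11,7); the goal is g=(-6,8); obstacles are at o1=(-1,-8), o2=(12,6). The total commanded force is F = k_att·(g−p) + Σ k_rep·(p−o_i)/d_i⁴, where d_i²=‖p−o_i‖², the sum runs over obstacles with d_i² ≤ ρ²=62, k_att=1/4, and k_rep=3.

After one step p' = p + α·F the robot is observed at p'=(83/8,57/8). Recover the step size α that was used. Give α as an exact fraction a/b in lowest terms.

F_att = 1/4·(g−p) = 1/4·(-17,1) = (-4.2500,0.2500)
o1: d²=369 > ρ²=62 → inactive
o2: d²=2 ≤ ρ²=62; F_rep = 3·(-1,1)/2² = (-0.7500,0.7500)
F = F_att + ΣF_rep = (-5.0000,1.0000)
Δp = p'−p = (-0.6250,0.1250); α = Δx/Fx = (-5/8) / (-5) = 1/8
check: Δy/Fy = (1/8) / (1) = 1/8 ✓

α = 1/8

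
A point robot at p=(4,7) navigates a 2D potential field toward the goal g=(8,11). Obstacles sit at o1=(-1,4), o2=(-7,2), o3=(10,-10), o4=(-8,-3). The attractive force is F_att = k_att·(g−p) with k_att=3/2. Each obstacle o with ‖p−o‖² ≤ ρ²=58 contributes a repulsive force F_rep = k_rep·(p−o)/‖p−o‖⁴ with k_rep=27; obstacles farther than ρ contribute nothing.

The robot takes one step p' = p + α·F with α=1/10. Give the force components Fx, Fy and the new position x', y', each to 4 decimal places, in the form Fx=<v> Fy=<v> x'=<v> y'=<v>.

Fx=6.1168 Fy=6.0701 x'=4.6117 y'=7.6070

F_att = 3/2·(g−p) = 3/2·(4,4) = (6.0000,6.0000)
o1: d²=34 ≤ ρ²=58; F_rep = 27·(5,3)/34² = (0.1168,0.0701)
o2: d²=146 > ρ²=58 → inactive
o3: d²=325 > ρ²=58 → inactive
o4: d²=244 > ρ²=58 → inactive
F = F_att + ΣF_rep = (6.1168,6.0701)
p' = p + 1/10·F = (4.6117,7.6070)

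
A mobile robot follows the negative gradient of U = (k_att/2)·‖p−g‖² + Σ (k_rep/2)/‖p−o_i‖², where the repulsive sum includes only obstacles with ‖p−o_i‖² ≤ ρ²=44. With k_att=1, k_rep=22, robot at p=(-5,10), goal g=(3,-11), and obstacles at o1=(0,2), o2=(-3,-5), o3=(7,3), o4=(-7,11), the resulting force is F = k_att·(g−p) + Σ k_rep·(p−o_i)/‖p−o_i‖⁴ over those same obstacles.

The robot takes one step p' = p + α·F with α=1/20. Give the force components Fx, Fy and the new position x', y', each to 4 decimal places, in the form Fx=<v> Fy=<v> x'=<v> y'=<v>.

F_att = 1·(g−p) = 1·(8,-21) = (8.0000,-21.0000)
o1: d²=89 > ρ²=44 → inactive
o2: d²=229 > ρ²=44 → inactive
o3: d²=193 > ρ²=44 → inactive
o4: d²=5 ≤ ρ²=44; F_rep = 22·(2,-1)/5² = (1.7600,-0.8800)
F = F_att + ΣF_rep = (9.7600,-21.8800)
p' = p + 1/20·F = (-4.5120,8.9060)

Fx=9.7600 Fy=-21.8800 x'=-4.5120 y'=8.9060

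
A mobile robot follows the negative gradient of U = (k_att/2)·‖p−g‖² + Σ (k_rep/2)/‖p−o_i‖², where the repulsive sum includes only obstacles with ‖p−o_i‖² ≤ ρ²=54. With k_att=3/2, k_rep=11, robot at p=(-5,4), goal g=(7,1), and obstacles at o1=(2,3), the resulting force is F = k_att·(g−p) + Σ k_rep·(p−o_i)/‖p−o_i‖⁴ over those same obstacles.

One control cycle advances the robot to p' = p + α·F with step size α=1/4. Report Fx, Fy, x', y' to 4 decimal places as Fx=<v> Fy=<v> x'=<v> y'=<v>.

F_att = 3/2·(g−p) = 3/2·(12,-3) = (18.0000,-4.5000)
o1: d²=50 ≤ ρ²=54; F_rep = 11·(-7,1)/50² = (-0.0308,0.0044)
F = F_att + ΣF_rep = (17.9692,-4.4956)
p' = p + 1/4·F = (-0.5077,2.8761)

Fx=17.9692 Fy=-4.4956 x'=-0.5077 y'=2.8761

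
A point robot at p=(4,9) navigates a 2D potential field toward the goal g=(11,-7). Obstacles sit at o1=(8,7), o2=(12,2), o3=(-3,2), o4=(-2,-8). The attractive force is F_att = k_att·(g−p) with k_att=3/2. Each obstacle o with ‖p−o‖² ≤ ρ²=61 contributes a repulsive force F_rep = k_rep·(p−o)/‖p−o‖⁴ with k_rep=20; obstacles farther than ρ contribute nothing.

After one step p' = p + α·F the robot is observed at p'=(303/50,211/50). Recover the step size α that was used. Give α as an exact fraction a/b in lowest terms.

F_att = 3/2·(g−p) = 3/2·(7,-16) = (10.5000,-24.0000)
o1: d²=20 ≤ ρ²=61; F_rep = 20·(-4,2)/20² = (-0.2000,0.1000)
o2: d²=113 > ρ²=61 → inactive
o3: d²=98 > ρ²=61 → inactive
o4: d²=325 > ρ²=61 → inactive
F = F_att + ΣF_rep = (10.3000,-23.9000)
Δp = p'−p = (2.0600,-4.7800); α = Δx/Fx = (103/50) / (103/10) = 1/5
check: Δy/Fy = (-239/50) / (-239/10) = 1/5 ✓

α = 1/5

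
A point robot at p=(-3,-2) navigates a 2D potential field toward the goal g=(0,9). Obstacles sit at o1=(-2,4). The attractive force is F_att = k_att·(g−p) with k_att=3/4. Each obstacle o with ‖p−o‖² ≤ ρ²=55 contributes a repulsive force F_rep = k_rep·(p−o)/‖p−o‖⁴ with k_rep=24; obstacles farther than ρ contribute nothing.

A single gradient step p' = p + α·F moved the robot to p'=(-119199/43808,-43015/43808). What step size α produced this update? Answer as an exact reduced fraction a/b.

F_att = 3/4·(g−p) = 3/4·(3,11) = (2.2500,8.2500)
o1: d²=37 ≤ ρ²=55; F_rep = 24·(-1,-6)/37² = (-0.0175,-0.1052)
F = F_att + ΣF_rep = (2.2325,8.1448)
Δp = p'−p = (0.2791,1.0181); α = Δx/Fx = (12225/43808) / (12225/5476) = 1/8
check: Δy/Fy = (44601/43808) / (44601/5476) = 1/8 ✓

α = 1/8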